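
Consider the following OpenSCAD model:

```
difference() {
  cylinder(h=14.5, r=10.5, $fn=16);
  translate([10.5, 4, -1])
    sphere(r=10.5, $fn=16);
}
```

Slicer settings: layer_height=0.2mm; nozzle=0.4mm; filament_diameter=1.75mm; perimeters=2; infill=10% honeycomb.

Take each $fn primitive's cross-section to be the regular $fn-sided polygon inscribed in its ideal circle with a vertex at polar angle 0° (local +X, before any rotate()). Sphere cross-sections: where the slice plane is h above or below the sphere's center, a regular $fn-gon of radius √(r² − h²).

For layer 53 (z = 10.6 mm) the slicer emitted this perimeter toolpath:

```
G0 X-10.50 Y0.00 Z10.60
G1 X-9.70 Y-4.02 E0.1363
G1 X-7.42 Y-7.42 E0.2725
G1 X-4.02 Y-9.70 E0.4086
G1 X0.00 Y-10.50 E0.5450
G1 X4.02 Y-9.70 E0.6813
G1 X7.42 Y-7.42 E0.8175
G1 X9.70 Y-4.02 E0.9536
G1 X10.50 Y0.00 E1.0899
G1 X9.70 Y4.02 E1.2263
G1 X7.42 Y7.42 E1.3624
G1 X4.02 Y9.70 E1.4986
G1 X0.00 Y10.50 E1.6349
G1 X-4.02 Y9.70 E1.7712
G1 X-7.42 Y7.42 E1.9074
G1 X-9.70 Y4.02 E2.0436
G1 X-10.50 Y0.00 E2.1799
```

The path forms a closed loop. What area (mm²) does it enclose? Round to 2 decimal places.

337.42 mm²

Apply the shoelace formula to the sequence of (X, Y) vertices; enclosed area = 337.42 mm².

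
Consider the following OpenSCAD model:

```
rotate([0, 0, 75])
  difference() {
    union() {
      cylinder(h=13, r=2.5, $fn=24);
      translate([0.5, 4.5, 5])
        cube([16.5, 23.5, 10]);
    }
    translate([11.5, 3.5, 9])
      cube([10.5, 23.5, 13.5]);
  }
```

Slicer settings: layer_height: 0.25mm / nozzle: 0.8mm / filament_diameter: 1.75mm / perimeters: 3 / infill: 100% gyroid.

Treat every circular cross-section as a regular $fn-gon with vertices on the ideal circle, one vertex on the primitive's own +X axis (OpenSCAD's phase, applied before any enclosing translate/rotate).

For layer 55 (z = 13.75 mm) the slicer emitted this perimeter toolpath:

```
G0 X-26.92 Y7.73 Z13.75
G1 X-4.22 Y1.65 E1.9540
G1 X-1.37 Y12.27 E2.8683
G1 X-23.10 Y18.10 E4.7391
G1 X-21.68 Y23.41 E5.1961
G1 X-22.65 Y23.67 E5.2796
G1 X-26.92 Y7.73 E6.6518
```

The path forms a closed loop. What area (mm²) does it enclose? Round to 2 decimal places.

Apply the shoelace formula to the sequence of (X, Y) vertices; enclosed area = 264.07 mm².

264.07 mm²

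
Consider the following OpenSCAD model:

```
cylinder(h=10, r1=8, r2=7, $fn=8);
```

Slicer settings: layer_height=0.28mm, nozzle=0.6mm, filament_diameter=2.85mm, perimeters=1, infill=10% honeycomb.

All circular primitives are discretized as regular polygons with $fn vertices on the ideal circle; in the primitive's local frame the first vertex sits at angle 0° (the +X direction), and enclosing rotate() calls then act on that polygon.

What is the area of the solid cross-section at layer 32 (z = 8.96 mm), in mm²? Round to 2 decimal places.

At z = 8.96 mm: the cone: at t=0.896 of its height the radius interpolates to r₁+(r₂−r₁)t = 7.104, giving a regular 8-gon of that circumradius (area = (8/2)·7.104²·sin(360°/8) = 142.74 mm²). Overall, the cross-section is a single solid region. Net area = 142.74 mm².

142.74 mm²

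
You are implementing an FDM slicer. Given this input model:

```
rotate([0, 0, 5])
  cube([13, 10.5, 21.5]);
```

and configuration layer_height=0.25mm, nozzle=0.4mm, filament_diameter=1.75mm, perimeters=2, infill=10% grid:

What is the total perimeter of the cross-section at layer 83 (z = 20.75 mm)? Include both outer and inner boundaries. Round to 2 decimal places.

At z = 20.75 mm: the cube (footprint 13×10.5) is included at this height (perimeter 47.00 mm); (whole slice rotated 5° about Z — lengths, areas and connectivity unchanged). Overall, the cross-section is a single solid region. Total boundary length (outer) = 47.00 mm.

47.00 mm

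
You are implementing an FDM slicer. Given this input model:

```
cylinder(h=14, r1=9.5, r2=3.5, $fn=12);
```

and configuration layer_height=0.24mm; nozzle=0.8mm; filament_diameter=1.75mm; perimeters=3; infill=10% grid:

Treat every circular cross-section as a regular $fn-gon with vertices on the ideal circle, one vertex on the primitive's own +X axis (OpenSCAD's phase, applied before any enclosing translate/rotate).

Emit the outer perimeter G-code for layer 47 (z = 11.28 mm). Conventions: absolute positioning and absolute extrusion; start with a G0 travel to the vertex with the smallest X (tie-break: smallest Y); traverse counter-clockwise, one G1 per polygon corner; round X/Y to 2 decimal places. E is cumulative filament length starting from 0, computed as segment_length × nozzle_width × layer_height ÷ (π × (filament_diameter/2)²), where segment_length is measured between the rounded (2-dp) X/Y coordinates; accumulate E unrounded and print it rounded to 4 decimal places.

G0 X-4.67 Y0.00 Z11.28
G1 X-4.04 Y-2.33 E0.1927
G1 X-2.33 Y-4.04 E0.3857
G1 X0.00 Y-4.67 E0.5784
G1 X2.33 Y-4.04 E0.7710
G1 X4.04 Y-2.33 E0.9641
G1 X4.67 Y0.00 E1.1568
G1 X4.04 Y2.33 E1.3494
G1 X2.33 Y4.04 E1.5425
G1 X0.00 Y4.67 E1.7351
G1 X-2.33 Y4.04 E1.9278
G1 X-4.04 Y2.33 E2.1208
G1 X-4.67 Y0.00 E2.3135

At z = 11.28 mm: the cone (r1=9.5→r2=3.5) has section circumradius 4.666 here — a regular 12-gon. The outline is a single polygon with 12 vertices. Extrusion per mm of travel: 0.8 × 0.24 / (π × 0.875²) = 0.079824. Accumulating E over each segment gives final E = 2.3135.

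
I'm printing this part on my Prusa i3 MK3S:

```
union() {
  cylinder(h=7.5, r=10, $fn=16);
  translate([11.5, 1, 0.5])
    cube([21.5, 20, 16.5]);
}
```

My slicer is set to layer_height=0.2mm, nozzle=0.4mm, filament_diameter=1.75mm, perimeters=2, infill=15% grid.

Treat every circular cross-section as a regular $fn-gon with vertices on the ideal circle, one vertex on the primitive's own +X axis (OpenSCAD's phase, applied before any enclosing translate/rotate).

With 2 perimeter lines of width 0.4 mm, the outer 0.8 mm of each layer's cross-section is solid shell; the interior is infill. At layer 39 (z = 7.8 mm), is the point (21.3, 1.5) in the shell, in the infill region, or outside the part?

At z = 7.8 mm: the cylinder is absent (z outside [0, 7.5]); the 21.5×20 cube at (11.5, 1) contributes its full rectangle; Combining (union): only the 21.5×20 cube at (11.5, 1) is present, so the union is just that shape — 1 connected region. Overall, the cross-section is a single solid region. The nearest boundary edge runs (11.50, 1.00)→(33.00, 1.00); distance from the point to it = 0.50 mm. The point is inside the cross-section, 0.50 mm from the nearest boundary — within the 0.8 mm shell band (2 × 0.4).

shell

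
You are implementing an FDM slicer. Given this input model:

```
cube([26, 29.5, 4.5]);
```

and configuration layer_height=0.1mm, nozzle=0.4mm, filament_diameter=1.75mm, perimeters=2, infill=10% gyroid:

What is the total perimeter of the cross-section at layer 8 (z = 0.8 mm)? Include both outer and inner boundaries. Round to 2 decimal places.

At z = 0.8 mm: the cube (footprint 26×29.5) is included at this height (perimeter 111.00 mm). Overall, the cross-section is a single solid region. Total boundary length (outer) = 111.00 mm.

111.00 mm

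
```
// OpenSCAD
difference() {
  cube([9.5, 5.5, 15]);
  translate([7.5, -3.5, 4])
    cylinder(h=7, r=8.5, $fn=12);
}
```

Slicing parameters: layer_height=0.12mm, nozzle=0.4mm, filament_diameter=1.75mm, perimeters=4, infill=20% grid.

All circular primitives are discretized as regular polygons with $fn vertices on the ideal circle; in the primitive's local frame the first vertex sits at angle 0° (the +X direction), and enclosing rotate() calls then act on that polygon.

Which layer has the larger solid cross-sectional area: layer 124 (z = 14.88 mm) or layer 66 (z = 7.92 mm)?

Layer 124 (z = 14.88): the cube is present — its section is the full 9.5×5.5 rectangle (area 52.25 mm²); the cylinder at (7.5, -3.5) is not intersected at this z (z outside [4, 11]); Taking the first minus the rest: none of the subtracted shapes is present at this height, so the 9.5×5.5 cube is unchanged — area = 52.25 mm². So its area = 52.25 mm². Layer 66 (z = 7.92): the cube (footprint 9.5×5.5) is included at this height (area 52.25 mm²); the r=8.5 cylinder at (7.5, -3.5) contributes a regular 12-gon of circumradius 8.5 (area = (12/2)·8.500²·sin(360°/12) = 216.75 mm²); Subtracting the remaining from the first: starting from the 9.5×5.5 cube (52.25 mm²), the r=8.5 cylinder at (7.5, -3.5) partially overlaps it — only the 35.54 mm² overlap (of its 216.75 mm²) is removed, clipping the outline — area = 16.71 mm². So its area = 16.71 mm². Layer 124 is larger (52.25 vs 16.71 mm²).

layer 124 (z = 14.88 mm)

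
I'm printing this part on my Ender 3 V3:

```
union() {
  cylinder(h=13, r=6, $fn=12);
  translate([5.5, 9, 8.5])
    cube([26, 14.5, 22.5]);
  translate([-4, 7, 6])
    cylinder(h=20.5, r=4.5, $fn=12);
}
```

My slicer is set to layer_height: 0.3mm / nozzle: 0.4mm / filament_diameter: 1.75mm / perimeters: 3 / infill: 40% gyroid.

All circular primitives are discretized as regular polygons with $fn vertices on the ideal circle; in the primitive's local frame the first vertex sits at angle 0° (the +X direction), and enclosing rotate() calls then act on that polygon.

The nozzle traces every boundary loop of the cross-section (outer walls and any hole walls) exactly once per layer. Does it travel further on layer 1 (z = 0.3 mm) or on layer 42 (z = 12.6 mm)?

layer 42 (z = 12.6 mm)

Layer 1 (z = 0.3): the r=6 cylinder contributes a regular 12-gon of circumradius 6 (perimeter = 2·12·6.000·sin(180°/12) = 37.27 mm); the cube at (5.5, 9) is absent (z outside [8.5, 31]); the cylinder at (-4, 7) is absent (z outside [6, 26.5]); Merging all regions: only the r=6 cylinder is present, so the union is just that shape — boundary = 37.27 mm. So its perimeter = 37.27 mm. Layer 42 (z = 12.6): the r=6 cylinder gives a regular 12-gon of circumradius 6 (constant along its height) (perimeter = 2·12·6.000·sin(180°/12) = 37.27 mm); the 26×14.5 cube at (5.5, 9) contributes its full rectangle (perimeter 81.00 mm); the r=4.5 cylinder at (-4, 7) gives a regular 12-gon of circumradius 4.5 (constant along its height) (perimeter = 2·12·4.500·sin(180°/12) = 27.95 mm); Combining (union): the regions partially overlap (shared area 9.43 mm²), so the edge portions inside another operand are dropped and the merged outline is re-measured after clipping — boundary = 132.44 mm. So its perimeter = 132.44 mm. Layer 42 is larger (132.44 vs 37.27 mm).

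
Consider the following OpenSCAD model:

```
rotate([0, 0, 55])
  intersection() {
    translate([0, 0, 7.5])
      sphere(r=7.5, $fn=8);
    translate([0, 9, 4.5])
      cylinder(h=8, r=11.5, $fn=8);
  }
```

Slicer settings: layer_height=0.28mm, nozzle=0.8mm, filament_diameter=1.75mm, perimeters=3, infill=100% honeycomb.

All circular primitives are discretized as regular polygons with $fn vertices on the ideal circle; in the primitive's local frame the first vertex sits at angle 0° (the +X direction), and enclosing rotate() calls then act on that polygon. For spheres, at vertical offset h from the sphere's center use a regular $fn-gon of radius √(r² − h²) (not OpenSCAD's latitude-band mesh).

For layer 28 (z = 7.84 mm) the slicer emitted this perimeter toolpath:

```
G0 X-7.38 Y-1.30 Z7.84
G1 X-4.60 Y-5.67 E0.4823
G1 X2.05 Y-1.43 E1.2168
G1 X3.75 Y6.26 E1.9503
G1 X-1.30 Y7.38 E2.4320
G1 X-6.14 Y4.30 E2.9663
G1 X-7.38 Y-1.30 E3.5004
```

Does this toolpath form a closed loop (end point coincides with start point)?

yes

Start point (G0): (-7.38, -1.30). End point (last G1): the path returns to the start — closed.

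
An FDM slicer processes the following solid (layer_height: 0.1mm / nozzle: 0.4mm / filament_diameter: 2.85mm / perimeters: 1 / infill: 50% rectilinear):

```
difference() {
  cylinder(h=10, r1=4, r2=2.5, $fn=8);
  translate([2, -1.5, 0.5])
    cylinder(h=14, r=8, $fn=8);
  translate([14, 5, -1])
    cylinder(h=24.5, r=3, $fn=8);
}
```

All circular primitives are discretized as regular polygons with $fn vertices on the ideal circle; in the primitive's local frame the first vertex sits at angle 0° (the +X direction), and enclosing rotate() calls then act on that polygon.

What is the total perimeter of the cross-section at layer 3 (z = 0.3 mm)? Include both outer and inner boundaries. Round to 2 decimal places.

At z = 0.3 mm: the cone (r1=4→r2=2.5) has section circumradius 3.955 here — a regular 8-gon (perimeter = 2·8·3.955·sin(180°/8) = 24.22 mm); the cylinder at (2, -1.5) is absent (z outside [0.5, 14.5]); the r=3 cylinder at (14, 5) contributes a regular 8-gon of circumradius 3 (perimeter = 2·8·3.000·sin(180°/8) = 18.37 mm); Taking the first minus the rest: starting from the cone, the r=3 cylinder at (14, 5) misses the remaining region (no effect) — boundary = 24.22 mm. Overall, the cross-section is a single solid region. Total boundary length (outer) = 24.22 mm.

24.22 mm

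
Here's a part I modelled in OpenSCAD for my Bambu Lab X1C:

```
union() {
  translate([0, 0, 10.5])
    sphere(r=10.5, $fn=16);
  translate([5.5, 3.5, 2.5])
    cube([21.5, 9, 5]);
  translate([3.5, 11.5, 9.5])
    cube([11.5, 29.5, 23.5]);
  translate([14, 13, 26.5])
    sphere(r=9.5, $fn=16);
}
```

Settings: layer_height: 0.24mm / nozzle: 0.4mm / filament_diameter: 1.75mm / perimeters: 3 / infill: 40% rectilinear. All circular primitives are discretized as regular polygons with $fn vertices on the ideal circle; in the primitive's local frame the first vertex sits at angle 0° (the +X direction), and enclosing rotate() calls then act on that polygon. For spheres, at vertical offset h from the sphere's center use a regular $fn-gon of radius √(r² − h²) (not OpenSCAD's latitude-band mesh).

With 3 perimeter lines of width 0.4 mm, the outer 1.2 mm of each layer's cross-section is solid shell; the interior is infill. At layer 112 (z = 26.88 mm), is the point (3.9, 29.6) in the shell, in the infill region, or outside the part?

shell

At z = 26.88 mm: the sphere is not intersected at this z (|z−center|=16.380 > r=10.5); the cube at (5.5, 3.5) does not reach this height (z outside [2.5, 7.5]); the 11.5×29.5 cube at (3.5, 11.5) contributes its full rectangle; the r=9.5 sphere at (14, 13) slices to a regular 16-gon of circumradius 9.492 (√(r²−h²) with h=0.38 from center); Combining (union): the regions partially overlap (shared area 93.87 mm²), so overlapping operands fuse into one piece — 1 connected region. Overall, the cross-section is a single solid region. The nearest boundary edge runs (3.50, 11.50)→(3.50, 41.00); distance from the point to it = 0.40 mm. The point is inside the cross-section, 0.40 mm from the nearest boundary — within the 1.2 mm shell band (3 × 0.4).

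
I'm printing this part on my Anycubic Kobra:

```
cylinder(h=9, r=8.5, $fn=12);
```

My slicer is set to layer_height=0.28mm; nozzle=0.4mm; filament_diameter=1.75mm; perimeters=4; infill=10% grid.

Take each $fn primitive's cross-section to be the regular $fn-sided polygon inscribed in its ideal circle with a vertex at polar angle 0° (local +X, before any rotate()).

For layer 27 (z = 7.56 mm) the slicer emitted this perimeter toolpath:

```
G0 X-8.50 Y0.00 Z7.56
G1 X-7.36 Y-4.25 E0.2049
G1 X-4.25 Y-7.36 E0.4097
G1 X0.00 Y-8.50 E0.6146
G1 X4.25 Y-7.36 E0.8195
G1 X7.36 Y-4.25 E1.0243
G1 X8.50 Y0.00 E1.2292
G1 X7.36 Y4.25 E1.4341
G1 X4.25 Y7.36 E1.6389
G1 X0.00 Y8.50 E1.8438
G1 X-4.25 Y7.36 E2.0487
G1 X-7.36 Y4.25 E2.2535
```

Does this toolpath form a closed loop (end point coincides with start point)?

no

Start point (G0): (-8.50, 0.00). End point (last G1): the path does not return to the start — open.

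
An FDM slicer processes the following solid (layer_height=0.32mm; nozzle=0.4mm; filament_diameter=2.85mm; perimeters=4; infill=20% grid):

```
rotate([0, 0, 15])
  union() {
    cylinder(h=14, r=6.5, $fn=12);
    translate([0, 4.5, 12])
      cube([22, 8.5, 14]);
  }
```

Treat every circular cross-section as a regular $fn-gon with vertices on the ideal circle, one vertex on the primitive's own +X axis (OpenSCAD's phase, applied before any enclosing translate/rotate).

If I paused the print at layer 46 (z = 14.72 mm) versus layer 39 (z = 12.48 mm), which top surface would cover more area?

layer 39 (z = 12.48 mm)

Layer 46 (z = 14.72): the cylinder is not intersected at this z (z outside [0, 14]); the 22×8.5 cube at (0, 4.5) contributes its full rectangle (area 187.00 mm²); Combining (union): only the 22×8.5 cube at (0, 4.5) is present, so the union is just that shape — area = 187.00 mm²; (rotated 15° about Z; rotation is an isometry so areas/perimeters/island counts are preserved). So its area = 187.00 mm². Layer 39 (z = 12.48): the r=6.5 cylinder gives a regular 12-gon of circumradius 6.5 (constant along its height) (area = (12/2)·6.500²·sin(360°/12) = 126.75 mm²); the cube at (0, 4.5) is present — its section is the full 22×8.5 rectangle (area 187.00 mm²); Merging all regions: the regions partially overlap — summed areas 313.75 mm² minus the doubly-counted overlap 5.72 mm² gives 308.03 mm² — area = 308.03 mm²; (rotated 15° about Z; rotation is an isometry so areas/perimeters/island counts are preserved). So its area = 308.03 mm². Layer 39 is larger (308.03 vs 187.00 mm²).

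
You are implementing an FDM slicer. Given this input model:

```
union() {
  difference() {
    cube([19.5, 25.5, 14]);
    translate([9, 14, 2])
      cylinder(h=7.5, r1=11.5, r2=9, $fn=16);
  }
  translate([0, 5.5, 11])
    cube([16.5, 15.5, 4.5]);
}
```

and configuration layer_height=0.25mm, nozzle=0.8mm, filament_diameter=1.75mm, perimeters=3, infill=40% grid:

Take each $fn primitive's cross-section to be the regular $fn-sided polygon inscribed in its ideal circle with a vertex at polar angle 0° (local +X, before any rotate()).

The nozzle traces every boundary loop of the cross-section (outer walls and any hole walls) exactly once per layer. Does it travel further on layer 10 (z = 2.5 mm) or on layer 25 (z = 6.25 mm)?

Layer 10 (z = 2.5): the cube is present — its section is the full 19.5×25.5 rectangle (perimeter 90.00 mm); the cone at (9, 14): at t=0.067 of its height the radius interpolates to r₁+(r₂−r₁)t = 11.333, giving a regular 16-gon of that circumradius (perimeter = 2·16·11.333·sin(180°/16) = 70.75 mm); Subtracting the remaining from the first: starting from the 19.5×25.5 cube, the cone at (9, 14) partially overlaps it — only the 370.00 mm² overlap (of its 393.23 mm²) is removed, clipping the outline — boundary = 116.62 mm; the cube at (0, 5.5) is absent (z outside [11, 15.5]); Taking the union: only the result so far is present, so the union is just that shape — boundary = 116.62 mm. So its perimeter = 116.62 mm. Layer 25 (z = 6.25): the 19.5×25.5 cube contributes its full rectangle (perimeter 90.00 mm); the cone at (9, 14) contributes a regular 16-gon of circumradius 10.083 (interpolated between r1=11.5 and r2=9 at t=0.567) (perimeter = 2·16·10.083·sin(180°/16) = 62.95 mm); Taking the first minus the rest: starting from the 19.5×25.5 cube, the cone at (9, 14) partially overlaps it — only the 305.72 mm² overlap (of its 311.27 mm²) is removed, clipping the outline — boundary = 135.28 mm; the cube at (0, 5.5) is absent (z outside [11, 15.5]); Combining (union): only that combined region is present, so the union is just that shape — boundary = 135.28 mm. So its perimeter = 135.28 mm. Layer 25 is larger (135.28 vs 116.62 mm).

layer 25 (z = 6.25 mm)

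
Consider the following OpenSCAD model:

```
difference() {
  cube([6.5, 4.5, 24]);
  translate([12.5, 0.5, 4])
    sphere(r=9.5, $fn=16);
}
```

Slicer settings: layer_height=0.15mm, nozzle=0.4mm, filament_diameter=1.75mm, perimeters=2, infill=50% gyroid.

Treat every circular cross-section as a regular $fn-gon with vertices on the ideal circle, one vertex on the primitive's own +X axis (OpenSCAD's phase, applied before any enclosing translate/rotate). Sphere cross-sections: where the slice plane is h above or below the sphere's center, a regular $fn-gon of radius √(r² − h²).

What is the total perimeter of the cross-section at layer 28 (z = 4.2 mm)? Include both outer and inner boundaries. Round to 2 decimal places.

At z = 4.2 mm: the cube (footprint 6.5×4.5) is included at this height (perimeter 22.00 mm); the r=9.5 sphere at (12.5, 0.5) slices to a regular 16-gon of circumradius 9.498 (√(r²−h²) with h=0.2 from center) (perimeter = 2·16·9.498·sin(180°/16) = 59.29 mm); Taking the first minus the rest: starting from the 6.5×4.5 cube, the r=9.5 sphere at (12.5, 0.5) partially overlaps it — only the 14.09 mm² overlap (of its 276.17 mm²) is removed, clipping the outline — boundary = 16.23 mm. Overall, the cross-section is a single solid region. Total boundary length (outer) = 16.23 mm.

16.23 mm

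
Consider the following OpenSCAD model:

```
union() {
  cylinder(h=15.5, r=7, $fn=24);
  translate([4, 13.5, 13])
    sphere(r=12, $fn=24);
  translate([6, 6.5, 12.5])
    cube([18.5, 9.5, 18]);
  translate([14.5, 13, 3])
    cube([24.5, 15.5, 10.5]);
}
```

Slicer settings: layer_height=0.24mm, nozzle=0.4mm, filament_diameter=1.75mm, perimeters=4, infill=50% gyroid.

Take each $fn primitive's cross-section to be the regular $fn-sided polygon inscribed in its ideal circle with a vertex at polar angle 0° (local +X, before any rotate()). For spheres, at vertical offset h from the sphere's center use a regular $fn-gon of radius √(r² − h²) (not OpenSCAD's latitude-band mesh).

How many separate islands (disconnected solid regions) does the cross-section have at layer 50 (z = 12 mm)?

1

At z = 12 mm: the r=7 cylinder gives a regular 24-gon of circumradius 7 (constant along its height); the r=12 sphere at (4, 13.5) slices to a regular 24-gon of circumradius 11.958 (√(r²−h²) with h=1 from center); the cube at (6, 6.5) does not reach this height (z outside [12.5, 30.5]); the 24.5×15.5 cube at (14.5, 13) contributes its full rectangle; Combining (union): the regions partially overlap (shared area 44.87 mm²), so overlapping operands fuse into one piece — 1 connected region. Overall, the cross-section is a single solid region. Island count = 1.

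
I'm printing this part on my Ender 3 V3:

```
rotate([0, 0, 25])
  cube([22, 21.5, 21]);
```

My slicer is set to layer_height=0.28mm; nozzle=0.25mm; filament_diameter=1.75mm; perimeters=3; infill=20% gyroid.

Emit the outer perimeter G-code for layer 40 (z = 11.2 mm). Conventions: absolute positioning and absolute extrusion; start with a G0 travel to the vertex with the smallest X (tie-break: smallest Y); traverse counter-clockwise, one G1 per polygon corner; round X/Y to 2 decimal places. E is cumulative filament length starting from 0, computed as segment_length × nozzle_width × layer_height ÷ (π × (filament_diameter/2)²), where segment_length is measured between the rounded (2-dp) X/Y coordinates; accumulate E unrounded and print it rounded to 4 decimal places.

At z = 11.2 mm: the cube (footprint 22×21.5) is included at this height; (rotated 25° about Z; rotation is an isometry so areas/perimeters/island counts are preserved). The outline is a single polygon with 4 vertices. Extrusion per mm of travel: 0.25 × 0.28 / (π × 0.875²) = 0.029103. Accumulating E over each segment gives final E = 2.5320.

G0 X-9.09 Y19.49 Z11.20
G1 X0.00 Y0.00 E0.6259
G1 X19.94 Y9.30 E1.2662
G1 X10.85 Y28.78 E1.8918
G1 X-9.09 Y19.49 E2.5320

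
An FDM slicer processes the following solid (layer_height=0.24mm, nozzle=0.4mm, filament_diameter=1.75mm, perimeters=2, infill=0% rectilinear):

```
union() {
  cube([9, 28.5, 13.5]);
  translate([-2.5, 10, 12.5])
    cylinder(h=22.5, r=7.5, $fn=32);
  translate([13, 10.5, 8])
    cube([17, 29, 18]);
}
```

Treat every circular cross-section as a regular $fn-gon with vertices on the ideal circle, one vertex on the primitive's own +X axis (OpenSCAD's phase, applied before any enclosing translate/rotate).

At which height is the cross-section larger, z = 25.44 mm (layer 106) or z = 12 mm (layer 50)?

Layer 106 (z = 25.44): the cube is absent (z outside [0, 13.5]); the r=7.5 cylinder at (-2.5, 10) gives a regular 32-gon of circumradius 7.5 (constant along its height) (area = (32/2)·7.500²·sin(360°/32) = 175.58 mm²); the cube at (13, 10.5) is present — its section is the full 17×29 rectangle (area 493.00 mm²); Combining (union): the 2 present regions are separate (no shared area or edge), so areas and boundary lengths simply add and each stays a separate island — area = 668.58 mm². So its area = 668.58 mm². Layer 50 (z = 12): the 9×28.5 cube contributes its full rectangle (area 256.50 mm²); the cylinder at (-2.5, 10) is absent (z outside [12.5, 35]); the cube at (13, 10.5) (footprint 17×29) is included at this height (area 493.00 mm²); Merging all regions: the 2 present regions are separate (no shared area or edge), so areas and boundary lengths simply add and each stays a separate island — area = 749.50 mm². So its area = 749.50 mm². Layer 50 is larger (749.50 vs 668.58 mm²).

layer 50 (z = 12 mm)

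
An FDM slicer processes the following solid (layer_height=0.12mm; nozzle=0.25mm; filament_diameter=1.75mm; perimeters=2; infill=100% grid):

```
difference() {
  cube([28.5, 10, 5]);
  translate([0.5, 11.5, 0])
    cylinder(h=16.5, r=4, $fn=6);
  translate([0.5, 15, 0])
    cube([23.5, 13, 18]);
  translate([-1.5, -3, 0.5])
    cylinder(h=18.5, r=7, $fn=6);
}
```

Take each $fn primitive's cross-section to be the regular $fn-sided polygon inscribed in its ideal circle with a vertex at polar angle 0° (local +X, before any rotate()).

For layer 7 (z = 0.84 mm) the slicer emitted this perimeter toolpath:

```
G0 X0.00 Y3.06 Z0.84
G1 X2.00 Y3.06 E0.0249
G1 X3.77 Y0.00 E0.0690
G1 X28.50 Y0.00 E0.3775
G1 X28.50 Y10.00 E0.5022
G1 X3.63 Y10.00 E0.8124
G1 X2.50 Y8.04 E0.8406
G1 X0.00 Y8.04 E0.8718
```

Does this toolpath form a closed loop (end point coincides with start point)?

no

Start point (G0): (0.00, 3.06). End point (last G1): the path does not return to the start — open.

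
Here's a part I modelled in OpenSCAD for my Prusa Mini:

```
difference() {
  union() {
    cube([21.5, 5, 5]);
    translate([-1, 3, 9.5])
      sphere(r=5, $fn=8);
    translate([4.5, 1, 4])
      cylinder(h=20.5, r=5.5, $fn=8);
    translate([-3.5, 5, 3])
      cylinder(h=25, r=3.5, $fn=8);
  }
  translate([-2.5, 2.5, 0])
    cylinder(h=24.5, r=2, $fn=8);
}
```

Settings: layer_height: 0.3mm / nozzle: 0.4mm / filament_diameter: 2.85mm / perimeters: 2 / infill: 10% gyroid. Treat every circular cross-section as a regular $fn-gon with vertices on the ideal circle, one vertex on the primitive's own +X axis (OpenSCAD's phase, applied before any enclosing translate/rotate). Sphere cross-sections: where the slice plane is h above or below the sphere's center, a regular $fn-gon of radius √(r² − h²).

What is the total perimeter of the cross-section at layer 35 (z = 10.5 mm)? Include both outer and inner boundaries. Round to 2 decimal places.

At z = 10.5 mm: the cube is not intersected at this z (z outside [0, 5]); the sphere at (-1, 3): section is a regular 8-gon, circumradius = √(r²−h²) = √(5²−1²) = 4.899 (perimeter = 2·8·4.899·sin(180°/8) = 30.00 mm); the r=5.5 cylinder at (4.5, 1) contributes a regular 8-gon of circumradius 5.5 (perimeter = 2·8·5.500·sin(180°/8) = 33.68 mm); the r=3.5 cylinder at (-3.5, 5) contributes a regular 8-gon of circumradius 3.5 (perimeter = 2·8·3.500·sin(180°/8) = 21.43 mm); Merging all regions: the regions partially overlap (shared area 46.05 mm²), so the edge portions inside another operand are dropped and the merged outline is re-measured after clipping — boundary = 48.01 mm; the r=2 cylinder at (-2.5, 2.5) gives a regular 8-gon of circumradius 2 (constant along its height) (perimeter = 2·8·2.000·sin(180°/8) = 12.25 mm); Subtracting the remaining from the first: starting from the result so far, the r=2 cylinder at (-2.5, 2.5) lies wholly inside it (removes its full 11.31 mm² and its 12.25 mm outline becomes a hole wall) — boundary (outer + 1 inner loop) = 60.26 mm. Overall, the cross-section is one region with 1 hole. Total boundary length (outer + inner) = 60.26 mm.

60.26 mm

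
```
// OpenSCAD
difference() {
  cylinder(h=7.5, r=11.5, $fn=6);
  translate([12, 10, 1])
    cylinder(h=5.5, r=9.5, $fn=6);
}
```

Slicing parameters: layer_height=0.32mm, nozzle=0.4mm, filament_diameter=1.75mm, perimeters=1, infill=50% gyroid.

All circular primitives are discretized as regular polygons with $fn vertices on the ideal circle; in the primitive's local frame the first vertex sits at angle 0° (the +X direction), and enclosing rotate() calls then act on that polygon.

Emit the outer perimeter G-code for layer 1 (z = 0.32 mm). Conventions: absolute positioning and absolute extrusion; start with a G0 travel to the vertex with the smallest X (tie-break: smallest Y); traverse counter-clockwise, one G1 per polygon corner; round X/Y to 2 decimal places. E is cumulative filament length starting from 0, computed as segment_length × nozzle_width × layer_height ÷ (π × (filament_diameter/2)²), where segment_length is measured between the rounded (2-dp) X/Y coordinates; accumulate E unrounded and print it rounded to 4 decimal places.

G0 X-11.50 Y0.00 Z0.32
G1 X-5.75 Y-9.96 E0.6120
G1 X5.75 Y-9.96 E1.2240
G1 X11.50 Y0.00 E1.8360
G1 X5.75 Y9.96 E2.4480
G1 X-5.75 Y9.96 E3.0600
G1 X-11.50 Y0.00 E3.6720

At z = 0.32 mm: the cylinder: section is a regular 6-gon, circumradius r=11.5; the cylinder at (12, 10) is absent (z outside [1, 6.5]); After the difference (first − rest): none of the subtracted shapes is present at this height, so the r=11.5 cylinder is unchanged — 1 connected region. The outline is a single polygon with 6 vertices. Extrusion per mm of travel: 0.4 × 0.32 / (π × 0.875²) = 0.053216. Accumulating E over each segment gives final E = 3.6720.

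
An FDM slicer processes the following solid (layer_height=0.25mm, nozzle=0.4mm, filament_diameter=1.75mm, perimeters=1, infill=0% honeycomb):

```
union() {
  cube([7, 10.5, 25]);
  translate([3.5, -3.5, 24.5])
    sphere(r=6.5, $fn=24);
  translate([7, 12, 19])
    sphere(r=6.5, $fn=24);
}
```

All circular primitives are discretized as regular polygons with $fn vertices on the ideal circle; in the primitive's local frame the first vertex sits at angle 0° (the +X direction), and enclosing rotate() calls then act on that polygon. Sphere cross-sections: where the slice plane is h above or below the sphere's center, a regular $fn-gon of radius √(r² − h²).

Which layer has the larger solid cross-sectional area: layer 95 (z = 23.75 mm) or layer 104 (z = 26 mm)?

layer 95 (z = 23.75 mm)

Layer 95 (z = 23.75): the 7×10.5 cube contributes its full rectangle (area 73.50 mm²); the sphere at (3.5, -3.5): section is a regular 24-gon, circumradius = √(r²−h²) = √(6.5²−0.75²) = 6.457 (area = (24/2)·6.457²·sin(360°/24) = 129.47 mm²); the r=6.5 sphere at (7, 12) slices to a regular 24-gon of circumradius 4.437 (√(r²−h²) with h=4.75 from center) (area = (24/2)·4.437²·sin(360°/24) = 61.15 mm²); Merging all regions: the regions partially overlap — summed areas 264.12 mm² minus the doubly-counted overlap 26.91 mm² gives 237.21 mm² — area = 237.21 mm². So its area = 237.21 mm². Layer 104 (z = 26): the cube is absent (z outside [0, 25]); the r=6.5 sphere at (3.5, -3.5) slices to a regular 24-gon of circumradius 6.325 (√(r²−h²) with h=1.5 from center) (area = (24/2)·6.325²·sin(360°/24) = 124.23 mm²); the sphere at (7, 12) is not intersected at this z (|z−center|=7.000 > r=6.5); Taking the union: only the r=6.5 sphere at (3.5, -3.5) is present, so the union is just that shape — area = 124.23 mm². So its area = 124.23 mm². Layer 95 is larger (237.21 vs 124.23 mm²).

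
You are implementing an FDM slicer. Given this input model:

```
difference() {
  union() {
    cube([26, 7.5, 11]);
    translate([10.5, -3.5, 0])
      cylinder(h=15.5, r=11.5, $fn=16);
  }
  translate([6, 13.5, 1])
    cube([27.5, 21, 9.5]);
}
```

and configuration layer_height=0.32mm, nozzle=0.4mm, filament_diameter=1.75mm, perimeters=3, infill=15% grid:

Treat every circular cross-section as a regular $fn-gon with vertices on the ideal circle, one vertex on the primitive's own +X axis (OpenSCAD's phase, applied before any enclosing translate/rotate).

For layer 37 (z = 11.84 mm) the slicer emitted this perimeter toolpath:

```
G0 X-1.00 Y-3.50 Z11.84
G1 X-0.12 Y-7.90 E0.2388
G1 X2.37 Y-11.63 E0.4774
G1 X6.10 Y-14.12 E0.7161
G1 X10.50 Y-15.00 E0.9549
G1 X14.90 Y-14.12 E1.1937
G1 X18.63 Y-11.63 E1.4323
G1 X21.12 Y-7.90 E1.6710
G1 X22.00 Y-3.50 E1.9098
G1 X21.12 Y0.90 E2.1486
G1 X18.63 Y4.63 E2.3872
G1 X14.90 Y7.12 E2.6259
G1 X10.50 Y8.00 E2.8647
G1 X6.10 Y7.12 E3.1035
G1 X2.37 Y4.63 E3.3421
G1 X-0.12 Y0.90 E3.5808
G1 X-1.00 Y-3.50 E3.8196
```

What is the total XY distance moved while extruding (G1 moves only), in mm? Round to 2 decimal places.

71.78 mm

Sum the Euclidean lengths of each G1 segment: total = 71.78 mm.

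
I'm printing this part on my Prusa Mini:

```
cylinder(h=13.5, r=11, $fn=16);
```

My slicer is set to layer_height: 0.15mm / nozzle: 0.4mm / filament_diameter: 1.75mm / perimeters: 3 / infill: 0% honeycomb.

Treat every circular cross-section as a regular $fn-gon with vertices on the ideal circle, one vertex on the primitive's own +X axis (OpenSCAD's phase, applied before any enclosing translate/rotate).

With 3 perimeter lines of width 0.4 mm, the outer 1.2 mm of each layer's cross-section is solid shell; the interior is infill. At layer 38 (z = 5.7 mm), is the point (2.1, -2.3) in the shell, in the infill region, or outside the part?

infill

At z = 5.7 mm: the r=11 cylinder contributes a regular 16-gon of circumradius 11. Overall, the cross-section is a single solid region. The nearest boundary edge runs (4.21, -10.16)→(7.78, -7.78); distance from the point to it = 7.71 mm. The point is inside the cross-section and 7.71 mm from the nearest boundary — more than the 1.2 mm shell width (3 × 0.4), so it's in the infill interior.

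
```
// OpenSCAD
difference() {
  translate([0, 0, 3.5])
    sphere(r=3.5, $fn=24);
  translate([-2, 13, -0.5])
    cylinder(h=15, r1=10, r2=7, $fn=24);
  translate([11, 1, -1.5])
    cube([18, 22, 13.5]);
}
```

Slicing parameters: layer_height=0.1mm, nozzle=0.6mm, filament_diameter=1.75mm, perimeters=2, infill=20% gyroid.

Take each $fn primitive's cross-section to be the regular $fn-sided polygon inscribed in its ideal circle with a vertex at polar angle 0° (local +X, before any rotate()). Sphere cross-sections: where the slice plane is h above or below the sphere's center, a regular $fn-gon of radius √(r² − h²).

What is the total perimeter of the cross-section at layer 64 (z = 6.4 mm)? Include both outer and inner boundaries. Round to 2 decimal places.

At z = 6.4 mm: the sphere: section is a regular 24-gon, circumradius = √(r²−h²) = √(3.5²−2.9²) = 1.960 (perimeter = 2·24·1.960·sin(180°/24) = 12.28 mm); the cone at (-2, 13) contributes a regular 24-gon of circumradius 8.620 (interpolated between r1=10 and r2=7 at t=0.460) (perimeter = 2·24·8.620·sin(180°/24) = 54.01 mm); the 18×22 cube at (11, 1) contributes its full rectangle (perimeter 80.00 mm); Subtracting the remaining from the first: starting from the r=3.5 sphere, the cone at (-2, 13) misses the remaining region (no effect); the 18×22 cube at (11, 1) misses the remaining region (no effect) — boundary = 12.28 mm. Overall, the cross-section is a single solid region. Total boundary length (outer) = 12.28 mm.

12.28 mm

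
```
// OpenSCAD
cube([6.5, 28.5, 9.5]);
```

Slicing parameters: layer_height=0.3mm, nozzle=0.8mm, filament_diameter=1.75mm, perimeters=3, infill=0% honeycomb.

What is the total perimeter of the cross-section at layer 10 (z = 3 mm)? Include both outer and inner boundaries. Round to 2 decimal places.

At z = 3 mm: the cube is present — its section is the full 6.5×28.5 rectangle (perimeter 70.00 mm). Overall, the cross-section is a single solid region. Total boundary length (outer) = 70.00 mm.

70.00 mm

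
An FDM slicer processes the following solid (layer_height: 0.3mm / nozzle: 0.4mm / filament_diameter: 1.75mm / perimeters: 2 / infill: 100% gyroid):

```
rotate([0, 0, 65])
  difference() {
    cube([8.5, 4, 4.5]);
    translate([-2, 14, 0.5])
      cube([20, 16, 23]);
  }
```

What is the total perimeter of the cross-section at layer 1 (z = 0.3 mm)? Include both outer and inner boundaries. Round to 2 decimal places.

At z = 0.3 mm: the cube (footprint 8.5×4) is included at this height (perimeter 25.00 mm); the cube at (-2, 14) is not intersected at this z (z outside [0.5, 23.5]); After the difference (first − rest): none of the subtracted shapes is present at this height, so the 8.5×4 cube is unchanged — boundary = 25.00 mm; (rotated 65° about Z; rotation is an isometry so areas/perimeters/island counts are preserved). Overall, the cross-section is a single solid region. Total boundary length (outer) = 25.00 mm.

25.00 mm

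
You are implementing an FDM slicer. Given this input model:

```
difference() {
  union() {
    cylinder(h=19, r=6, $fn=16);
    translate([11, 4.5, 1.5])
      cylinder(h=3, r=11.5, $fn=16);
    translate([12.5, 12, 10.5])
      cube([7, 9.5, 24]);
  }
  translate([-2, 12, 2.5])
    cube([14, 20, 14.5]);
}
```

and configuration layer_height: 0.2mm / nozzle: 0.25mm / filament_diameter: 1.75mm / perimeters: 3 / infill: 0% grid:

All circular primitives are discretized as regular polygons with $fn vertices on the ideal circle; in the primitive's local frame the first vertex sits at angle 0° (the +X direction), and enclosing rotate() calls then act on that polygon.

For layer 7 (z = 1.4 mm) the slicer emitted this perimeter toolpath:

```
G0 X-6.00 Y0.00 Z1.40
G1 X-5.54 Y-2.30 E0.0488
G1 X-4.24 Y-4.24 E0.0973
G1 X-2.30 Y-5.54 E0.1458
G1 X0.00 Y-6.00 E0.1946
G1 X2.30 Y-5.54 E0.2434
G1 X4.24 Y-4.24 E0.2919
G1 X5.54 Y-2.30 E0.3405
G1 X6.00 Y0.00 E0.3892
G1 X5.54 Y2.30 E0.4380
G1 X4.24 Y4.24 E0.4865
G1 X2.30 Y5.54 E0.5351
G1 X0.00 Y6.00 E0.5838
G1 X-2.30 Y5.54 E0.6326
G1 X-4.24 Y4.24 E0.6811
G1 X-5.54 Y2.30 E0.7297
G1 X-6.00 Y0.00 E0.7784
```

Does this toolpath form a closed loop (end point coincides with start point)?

yes

Start point (G0): (-6.00, 0.00). End point (last G1): the path returns to the start — closed.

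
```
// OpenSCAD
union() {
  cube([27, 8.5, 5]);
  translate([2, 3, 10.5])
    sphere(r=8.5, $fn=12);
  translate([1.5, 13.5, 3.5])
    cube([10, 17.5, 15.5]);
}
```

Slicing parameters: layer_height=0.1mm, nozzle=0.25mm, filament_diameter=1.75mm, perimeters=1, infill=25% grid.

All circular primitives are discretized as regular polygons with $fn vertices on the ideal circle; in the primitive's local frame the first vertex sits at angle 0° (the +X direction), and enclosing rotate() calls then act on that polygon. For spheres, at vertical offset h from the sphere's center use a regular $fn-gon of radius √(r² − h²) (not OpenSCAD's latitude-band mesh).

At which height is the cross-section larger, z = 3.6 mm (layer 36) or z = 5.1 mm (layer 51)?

Layer 36 (z = 3.6): the cube is present — its section is the full 27×8.5 rectangle (area 229.50 mm²); the r=8.5 sphere at (2, 3) contributes a regular 12-gon of circumradius √(8.5²−6.9²) = 4.964 (area = (12/2)·4.964²·sin(360°/12) = 73.92 mm²); the cube at (1.5, 13.5) (footprint 10×17.5) is included at this height (area 175.00 mm²); Combining (union): the regions partially overlap — summed areas 478.42 mm² minus the doubly-counted overlap 47.46 mm² gives 430.96 mm² — area = 430.96 mm². So its area = 430.96 mm². Layer 51 (z = 5.1): the cube is absent (z outside [0, 5]); the r=8.5 sphere at (2, 3) slices to a regular 12-gon of circumradius 6.564 (√(r²−h²) with h=5.4 from center) (area = (12/2)·6.564²·sin(360°/12) = 129.27 mm²); the 10×17.5 cube at (1.5, 13.5) contributes its full rectangle (area 175.00 mm²); Taking the union: the 2 present regions are separate (no shared area or edge), so areas and boundary lengths simply add and each stays a separate island — area = 304.27 mm². So its area = 304.27 mm². Layer 36 is larger (430.96 vs 304.27 mm²).

layer 36 (z = 3.6 mm)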